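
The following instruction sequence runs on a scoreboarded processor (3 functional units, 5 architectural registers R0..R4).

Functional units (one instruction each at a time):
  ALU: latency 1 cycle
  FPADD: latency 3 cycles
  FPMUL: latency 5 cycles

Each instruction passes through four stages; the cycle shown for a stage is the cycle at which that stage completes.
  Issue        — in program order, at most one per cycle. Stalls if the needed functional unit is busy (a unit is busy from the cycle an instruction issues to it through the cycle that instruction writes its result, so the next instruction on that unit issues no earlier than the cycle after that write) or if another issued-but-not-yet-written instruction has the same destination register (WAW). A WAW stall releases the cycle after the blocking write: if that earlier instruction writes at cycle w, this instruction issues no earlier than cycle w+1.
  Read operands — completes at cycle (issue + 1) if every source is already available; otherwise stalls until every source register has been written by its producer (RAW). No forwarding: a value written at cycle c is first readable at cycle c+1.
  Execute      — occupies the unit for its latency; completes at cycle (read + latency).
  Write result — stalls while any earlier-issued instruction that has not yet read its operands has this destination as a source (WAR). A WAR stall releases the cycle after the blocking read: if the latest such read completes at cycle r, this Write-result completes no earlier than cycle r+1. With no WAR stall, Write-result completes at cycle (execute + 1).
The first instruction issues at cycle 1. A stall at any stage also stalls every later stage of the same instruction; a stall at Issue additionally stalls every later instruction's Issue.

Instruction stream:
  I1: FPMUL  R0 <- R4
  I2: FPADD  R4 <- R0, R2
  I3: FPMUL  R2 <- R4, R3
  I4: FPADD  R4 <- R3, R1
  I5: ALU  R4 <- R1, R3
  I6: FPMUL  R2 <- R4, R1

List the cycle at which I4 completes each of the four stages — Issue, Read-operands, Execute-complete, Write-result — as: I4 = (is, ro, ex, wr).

I1 -> (1, 2, 7, 8)
I2 -> (2, 9, 12, 13)  // RAW R0: wait I1 write@8
I3 -> (9, 14, 19, 20)  // struct: FPMUL busy until I1 writes@8, RAW R4: wait I2 write@13
I4 -> (14, 15, 18, 19)  // struct: FPADD busy until I2 writes@13
I5 -> (20, 21, 22, 23)  // WAW R4: wait I4 write@19
I6 -> (21, 24, 29, 30)  // RAW R4: wait I5 write@23

I4 = (14, 15, 18, 19)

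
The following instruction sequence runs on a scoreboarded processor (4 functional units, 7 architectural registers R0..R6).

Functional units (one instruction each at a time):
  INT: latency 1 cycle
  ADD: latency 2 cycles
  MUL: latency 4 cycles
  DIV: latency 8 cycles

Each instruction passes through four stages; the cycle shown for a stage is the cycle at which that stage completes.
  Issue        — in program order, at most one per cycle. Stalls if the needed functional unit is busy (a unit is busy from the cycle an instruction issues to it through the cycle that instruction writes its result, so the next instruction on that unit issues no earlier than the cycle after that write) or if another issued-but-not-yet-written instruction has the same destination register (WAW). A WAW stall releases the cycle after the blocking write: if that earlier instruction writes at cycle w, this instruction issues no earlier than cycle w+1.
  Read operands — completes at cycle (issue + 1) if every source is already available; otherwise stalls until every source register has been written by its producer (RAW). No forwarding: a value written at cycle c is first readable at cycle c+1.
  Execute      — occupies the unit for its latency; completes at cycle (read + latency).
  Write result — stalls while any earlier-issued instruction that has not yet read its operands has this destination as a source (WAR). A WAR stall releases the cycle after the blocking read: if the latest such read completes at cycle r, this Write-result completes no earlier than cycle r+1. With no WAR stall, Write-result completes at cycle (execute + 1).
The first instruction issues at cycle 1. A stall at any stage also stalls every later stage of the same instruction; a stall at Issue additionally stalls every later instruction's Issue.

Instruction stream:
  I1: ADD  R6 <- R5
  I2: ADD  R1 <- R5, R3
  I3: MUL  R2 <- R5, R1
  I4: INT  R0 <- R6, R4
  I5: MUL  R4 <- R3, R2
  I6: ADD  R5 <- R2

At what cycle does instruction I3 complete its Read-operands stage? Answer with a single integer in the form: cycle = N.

cycle = 11

I1: IS=1 RO=2 EX=4 WR=5
I2: IS=6 RO=7 EX=9 WR=10  [struct: ADD busy until I1 writes@5]
I3: IS=7 RO=11 EX=15 WR=16  [RAW R1: wait I2 write@10]
I4: IS=8 RO=9 EX=10 WR=11
I5: IS=17 RO=18 EX=22 WR=23  [struct: MUL busy until I3 writes@16]
I6: IS=18 RO=19 EX=21 WR=22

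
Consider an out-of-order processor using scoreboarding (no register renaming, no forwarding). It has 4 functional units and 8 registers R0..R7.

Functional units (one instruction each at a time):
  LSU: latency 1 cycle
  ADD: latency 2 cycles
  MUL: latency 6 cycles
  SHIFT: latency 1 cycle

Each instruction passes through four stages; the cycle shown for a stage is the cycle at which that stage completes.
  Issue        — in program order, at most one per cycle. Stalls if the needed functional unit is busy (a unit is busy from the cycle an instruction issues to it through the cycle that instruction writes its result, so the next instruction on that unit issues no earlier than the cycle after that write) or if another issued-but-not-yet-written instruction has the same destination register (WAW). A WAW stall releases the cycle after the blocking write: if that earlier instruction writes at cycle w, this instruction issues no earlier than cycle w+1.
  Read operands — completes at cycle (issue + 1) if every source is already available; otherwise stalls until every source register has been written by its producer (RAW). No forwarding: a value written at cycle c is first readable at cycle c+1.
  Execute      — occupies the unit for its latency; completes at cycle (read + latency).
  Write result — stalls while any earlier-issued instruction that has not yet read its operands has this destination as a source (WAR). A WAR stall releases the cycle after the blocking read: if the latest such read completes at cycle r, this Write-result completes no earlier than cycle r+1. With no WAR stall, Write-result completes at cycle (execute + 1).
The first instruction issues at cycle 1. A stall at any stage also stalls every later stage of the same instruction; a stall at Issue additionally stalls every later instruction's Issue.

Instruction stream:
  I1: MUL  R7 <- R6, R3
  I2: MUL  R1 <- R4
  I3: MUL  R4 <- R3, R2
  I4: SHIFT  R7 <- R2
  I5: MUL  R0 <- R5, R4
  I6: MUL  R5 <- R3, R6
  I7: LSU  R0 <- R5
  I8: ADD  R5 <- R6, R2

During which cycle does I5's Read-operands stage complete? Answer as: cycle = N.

cycle = 29

t=1  issue I1 (MUL)
t=2  I1 read-ops
t=8  I1 finished on MUL
t=9  I1→R7
t=10  issue I2 (MUL)
t=11  I2 read-ops
t=17  I2 finished on MUL
t=18  I2→R1
t=19  issue I3 (MUL)
t=20  I3 read-ops · issue I4 (SHIFT)
t=21  I4 read-ops
t=22  I4 finished on SHIFT
t=23  I4→R7
t=26  I3 finished on MUL
t=27  I3→R4
t=28  issue I5 (MUL)
t=29  I5 read-ops
t=35  I5 finished on MUL
t=36  I5→R0
t=37  issue I6 (MUL)
t=38  I6 read-ops · issue I7 (LSU)
t=44  I6 finished on MUL
t=45  I6→R5
t=46  I7 read-ops · issue I8 (ADD)
t=47  I7 finished on LSU · I8 read-ops
t=48  I7→R0
t=49  I8 finished on ADD
t=50  I8→R5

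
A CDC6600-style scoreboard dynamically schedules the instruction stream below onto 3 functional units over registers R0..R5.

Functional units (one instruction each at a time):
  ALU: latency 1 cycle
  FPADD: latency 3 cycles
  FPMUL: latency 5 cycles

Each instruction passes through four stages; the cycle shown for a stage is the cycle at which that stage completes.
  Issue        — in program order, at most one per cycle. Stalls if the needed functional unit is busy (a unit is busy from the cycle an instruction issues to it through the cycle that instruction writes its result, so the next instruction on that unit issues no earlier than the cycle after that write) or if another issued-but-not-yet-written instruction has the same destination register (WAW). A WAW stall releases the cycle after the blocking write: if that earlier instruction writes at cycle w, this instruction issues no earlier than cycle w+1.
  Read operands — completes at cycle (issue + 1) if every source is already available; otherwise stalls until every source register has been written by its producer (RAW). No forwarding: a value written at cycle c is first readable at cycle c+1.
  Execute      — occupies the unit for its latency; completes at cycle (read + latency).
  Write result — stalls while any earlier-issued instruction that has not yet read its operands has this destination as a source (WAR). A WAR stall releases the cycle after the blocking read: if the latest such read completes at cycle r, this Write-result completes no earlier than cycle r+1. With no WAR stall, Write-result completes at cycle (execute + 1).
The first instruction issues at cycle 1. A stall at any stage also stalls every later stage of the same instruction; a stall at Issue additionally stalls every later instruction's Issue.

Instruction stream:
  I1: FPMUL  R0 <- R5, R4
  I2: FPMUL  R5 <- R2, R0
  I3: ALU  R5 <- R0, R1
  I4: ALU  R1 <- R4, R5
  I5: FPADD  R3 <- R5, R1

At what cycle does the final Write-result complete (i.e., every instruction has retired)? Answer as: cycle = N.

cycle = 29

c1: issue I1 (FPMUL)
c2: I1 read-ops
c7: I1 finished on FPMUL
c8: I1→R0
c9: issue I2 (FPMUL)
c10: I2 read-ops
c15: I2 finished on FPMUL
c16: I2→R5
c17: issue I3 (ALU)
c18: I3 read-ops
c19: I3 finished on ALU
c20: I3→R5
c21: issue I4 (ALU)
c22: I4 read-ops | issue I5 (FPADD)
c23: I4 finished on ALU
c24: I4→R1
c25: I5 read-ops
c28: I5 finished on FPADD
c29: I5→R3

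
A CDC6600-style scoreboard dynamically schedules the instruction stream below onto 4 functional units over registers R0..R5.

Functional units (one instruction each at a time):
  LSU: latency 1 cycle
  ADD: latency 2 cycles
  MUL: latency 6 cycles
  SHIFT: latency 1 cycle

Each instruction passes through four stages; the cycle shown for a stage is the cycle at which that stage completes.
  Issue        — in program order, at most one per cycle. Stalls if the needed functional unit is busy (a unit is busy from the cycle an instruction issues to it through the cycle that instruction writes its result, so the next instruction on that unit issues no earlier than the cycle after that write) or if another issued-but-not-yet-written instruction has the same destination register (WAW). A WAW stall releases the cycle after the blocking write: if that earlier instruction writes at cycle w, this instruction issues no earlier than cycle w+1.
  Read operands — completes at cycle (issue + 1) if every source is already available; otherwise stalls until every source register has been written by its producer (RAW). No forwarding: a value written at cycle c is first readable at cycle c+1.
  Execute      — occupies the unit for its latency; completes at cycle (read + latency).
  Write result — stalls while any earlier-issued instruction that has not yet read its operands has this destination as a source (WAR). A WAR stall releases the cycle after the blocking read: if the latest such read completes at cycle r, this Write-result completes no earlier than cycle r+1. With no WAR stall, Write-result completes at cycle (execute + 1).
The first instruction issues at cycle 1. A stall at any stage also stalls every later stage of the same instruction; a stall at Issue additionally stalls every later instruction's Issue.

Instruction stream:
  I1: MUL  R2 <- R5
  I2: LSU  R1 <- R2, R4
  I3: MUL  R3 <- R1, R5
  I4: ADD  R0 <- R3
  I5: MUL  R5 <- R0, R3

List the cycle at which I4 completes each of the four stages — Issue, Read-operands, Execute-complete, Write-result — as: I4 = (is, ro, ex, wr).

I1: IS=1 RO=2 EX=8 WR=9
I2: IS=2 RO=10 EX=11 WR=12  [RAW R2: wait I1 write@9]
I3: IS=10 RO=13 EX=19 WR=20  [struct: MUL busy until I1 writes@9; RAW R1: wait I2 write@12]
I4: IS=11 RO=21 EX=23 WR=24  [RAW R3: wait I3 write@20]
I5: IS=21 RO=25 EX=31 WR=32  [struct: MUL busy until I3 writes@20; RAW R0: wait I4 write@24]

I4 = (11, 21, 23, 24)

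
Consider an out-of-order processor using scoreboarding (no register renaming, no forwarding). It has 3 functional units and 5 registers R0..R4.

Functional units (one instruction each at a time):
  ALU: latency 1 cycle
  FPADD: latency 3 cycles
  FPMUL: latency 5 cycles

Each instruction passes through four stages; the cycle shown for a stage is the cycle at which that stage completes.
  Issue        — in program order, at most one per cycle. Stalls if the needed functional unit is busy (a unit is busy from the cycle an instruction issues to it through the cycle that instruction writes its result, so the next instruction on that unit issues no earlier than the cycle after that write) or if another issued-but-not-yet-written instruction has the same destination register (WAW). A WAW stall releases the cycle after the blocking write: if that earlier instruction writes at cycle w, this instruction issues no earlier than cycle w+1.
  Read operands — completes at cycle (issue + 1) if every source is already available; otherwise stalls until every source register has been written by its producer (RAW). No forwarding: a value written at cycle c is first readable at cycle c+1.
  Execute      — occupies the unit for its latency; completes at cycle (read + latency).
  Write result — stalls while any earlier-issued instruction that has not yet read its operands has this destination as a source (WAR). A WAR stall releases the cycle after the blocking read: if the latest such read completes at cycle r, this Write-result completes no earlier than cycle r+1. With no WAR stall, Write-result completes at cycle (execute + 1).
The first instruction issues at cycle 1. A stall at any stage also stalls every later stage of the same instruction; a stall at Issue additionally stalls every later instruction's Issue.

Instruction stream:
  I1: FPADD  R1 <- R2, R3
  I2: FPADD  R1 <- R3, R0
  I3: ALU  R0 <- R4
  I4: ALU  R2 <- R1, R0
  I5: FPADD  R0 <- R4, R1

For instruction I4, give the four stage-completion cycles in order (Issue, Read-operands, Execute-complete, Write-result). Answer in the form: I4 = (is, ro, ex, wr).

I4 = (12, 13, 14, 15)

I1  is:1  ro:2  ex:5  wr:6
I2  is:7  ro:8  ex:11  wr:12  — struct: FPADD busy until I1 writes@6
I3  is:8  ro:9  ex:10  wr:11
I4  is:12  ro:13  ex:14  wr:15  — struct: ALU busy until I3 writes@11
I5  is:13  ro:14  ex:17  wr:18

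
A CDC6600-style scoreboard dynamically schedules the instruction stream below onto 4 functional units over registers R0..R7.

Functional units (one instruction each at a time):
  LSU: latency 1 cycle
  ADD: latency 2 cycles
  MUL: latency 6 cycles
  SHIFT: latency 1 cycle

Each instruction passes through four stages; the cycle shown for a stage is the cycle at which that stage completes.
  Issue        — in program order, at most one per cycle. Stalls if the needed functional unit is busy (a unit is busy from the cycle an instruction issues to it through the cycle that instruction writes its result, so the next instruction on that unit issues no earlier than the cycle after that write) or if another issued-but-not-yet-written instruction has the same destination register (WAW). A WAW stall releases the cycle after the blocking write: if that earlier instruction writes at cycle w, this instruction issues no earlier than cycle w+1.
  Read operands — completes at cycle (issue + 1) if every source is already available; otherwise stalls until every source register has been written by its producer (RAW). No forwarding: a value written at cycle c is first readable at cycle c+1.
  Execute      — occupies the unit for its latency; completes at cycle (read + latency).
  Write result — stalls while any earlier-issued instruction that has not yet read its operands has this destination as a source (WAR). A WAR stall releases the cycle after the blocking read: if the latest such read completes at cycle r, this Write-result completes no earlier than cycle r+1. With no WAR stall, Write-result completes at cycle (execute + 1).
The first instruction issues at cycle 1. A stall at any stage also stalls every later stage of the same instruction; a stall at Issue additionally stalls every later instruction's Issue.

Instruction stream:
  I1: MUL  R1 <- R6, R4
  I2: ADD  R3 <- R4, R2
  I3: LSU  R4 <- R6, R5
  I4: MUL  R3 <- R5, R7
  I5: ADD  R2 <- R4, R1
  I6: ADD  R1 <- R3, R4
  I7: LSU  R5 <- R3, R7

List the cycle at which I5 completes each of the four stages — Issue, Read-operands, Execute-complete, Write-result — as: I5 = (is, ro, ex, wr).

I1  is:1  ro:2  ex:8  wr:9
I2  is:2  ro:3  ex:5  wr:6
I3  is:3  ro:4  ex:5  wr:6
I4  is:10  ro:11  ex:17  wr:18  — struct: MUL busy until I1 writes@9
I5  is:11  ro:12  ex:14  wr:15
I6  is:16  ro:19  ex:21  wr:22  — struct: ADD busy until I5 writes@15, RAW R3: wait I4 write@18
I7  is:17  ro:19  ex:20  wr:21  — RAW R3: wait I4 write@18

I5 = (11, 12, 14, 15)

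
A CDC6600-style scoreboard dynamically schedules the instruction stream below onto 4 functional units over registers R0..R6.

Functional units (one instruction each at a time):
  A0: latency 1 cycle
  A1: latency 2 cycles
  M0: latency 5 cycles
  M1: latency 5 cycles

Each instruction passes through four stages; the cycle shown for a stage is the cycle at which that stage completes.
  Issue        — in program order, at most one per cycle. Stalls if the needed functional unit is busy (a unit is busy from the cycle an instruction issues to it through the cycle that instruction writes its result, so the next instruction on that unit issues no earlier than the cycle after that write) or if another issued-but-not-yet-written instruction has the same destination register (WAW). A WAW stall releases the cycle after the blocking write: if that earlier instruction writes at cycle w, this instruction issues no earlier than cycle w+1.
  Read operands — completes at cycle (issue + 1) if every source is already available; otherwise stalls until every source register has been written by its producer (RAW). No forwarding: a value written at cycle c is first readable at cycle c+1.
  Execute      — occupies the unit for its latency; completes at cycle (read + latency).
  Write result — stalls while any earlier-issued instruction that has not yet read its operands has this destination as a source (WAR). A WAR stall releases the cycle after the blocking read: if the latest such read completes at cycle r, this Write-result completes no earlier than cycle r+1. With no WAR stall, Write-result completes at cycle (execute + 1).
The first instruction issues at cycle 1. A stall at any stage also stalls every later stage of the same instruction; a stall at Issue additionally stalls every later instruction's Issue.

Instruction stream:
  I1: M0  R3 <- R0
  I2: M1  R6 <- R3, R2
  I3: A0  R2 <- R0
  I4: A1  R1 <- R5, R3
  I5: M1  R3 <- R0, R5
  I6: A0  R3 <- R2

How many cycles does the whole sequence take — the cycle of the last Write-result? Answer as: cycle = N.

cycle = 27

cycle 1: I1 dispatched to M0
cycle 2: I1 operands ready; I2 dispatched to M1
cycle 3: I3 dispatched to A0
cycle 4: I3 operands ready; I4 dispatched to A1
cycle 5: I3 complete
cycle 7: I1 complete
cycle 8: R3←I1
cycle 9: I2 operands ready; I4 operands ready
cycle 10: R2←I3
cycle 11: I4 complete
cycle 12: R1←I4
cycle 14: I2 complete
cycle 15: R6←I2
cycle 16: I5 dispatched to M1
cycle 17: I5 operands ready
cycle 22: I5 complete
cycle 23: R3←I5
cycle 24: I6 dispatched to A0
cycle 25: I6 operands ready
cycle 26: I6 complete
cycle 27: R3←I6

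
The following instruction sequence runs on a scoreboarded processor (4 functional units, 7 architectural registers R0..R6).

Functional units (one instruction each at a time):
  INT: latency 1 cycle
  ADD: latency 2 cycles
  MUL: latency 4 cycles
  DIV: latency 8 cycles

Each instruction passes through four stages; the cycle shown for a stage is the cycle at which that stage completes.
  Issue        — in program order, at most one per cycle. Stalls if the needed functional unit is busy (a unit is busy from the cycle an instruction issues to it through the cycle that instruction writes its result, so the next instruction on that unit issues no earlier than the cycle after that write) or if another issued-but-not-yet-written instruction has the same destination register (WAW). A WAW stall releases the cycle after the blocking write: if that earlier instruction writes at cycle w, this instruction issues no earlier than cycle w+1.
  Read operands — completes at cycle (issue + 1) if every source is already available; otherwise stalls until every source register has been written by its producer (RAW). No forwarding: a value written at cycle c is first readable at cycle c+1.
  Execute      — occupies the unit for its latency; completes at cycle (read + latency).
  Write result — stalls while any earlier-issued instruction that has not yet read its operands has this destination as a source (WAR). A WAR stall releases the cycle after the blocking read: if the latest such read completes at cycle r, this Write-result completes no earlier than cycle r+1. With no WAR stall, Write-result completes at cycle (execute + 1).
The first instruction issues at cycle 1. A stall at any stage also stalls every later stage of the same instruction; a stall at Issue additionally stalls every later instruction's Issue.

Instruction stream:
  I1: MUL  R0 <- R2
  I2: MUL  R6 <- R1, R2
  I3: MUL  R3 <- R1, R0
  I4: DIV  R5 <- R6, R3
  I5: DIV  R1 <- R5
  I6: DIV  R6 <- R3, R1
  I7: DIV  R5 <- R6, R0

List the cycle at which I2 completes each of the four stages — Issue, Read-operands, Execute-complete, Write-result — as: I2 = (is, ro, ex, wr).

[I1] 1/2/6/7
[I2] 8/9/13/14  (struct: MUL busy until I1 writes@7)
[I3] 15/16/20/21  (struct: MUL busy until I2 writes@14)
[I4] 16/22/30/31  (RAW R3: wait I3 write@21)
[I5] 32/33/41/42  (struct: DIV busy until I4 writes@31)
[I6] 43/44/52/53  (struct: DIV busy until I5 writes@42)
[I7] 54/55/63/64  (struct: DIV busy until I6 writes@53)

I2 = (8, 9, 13, 14)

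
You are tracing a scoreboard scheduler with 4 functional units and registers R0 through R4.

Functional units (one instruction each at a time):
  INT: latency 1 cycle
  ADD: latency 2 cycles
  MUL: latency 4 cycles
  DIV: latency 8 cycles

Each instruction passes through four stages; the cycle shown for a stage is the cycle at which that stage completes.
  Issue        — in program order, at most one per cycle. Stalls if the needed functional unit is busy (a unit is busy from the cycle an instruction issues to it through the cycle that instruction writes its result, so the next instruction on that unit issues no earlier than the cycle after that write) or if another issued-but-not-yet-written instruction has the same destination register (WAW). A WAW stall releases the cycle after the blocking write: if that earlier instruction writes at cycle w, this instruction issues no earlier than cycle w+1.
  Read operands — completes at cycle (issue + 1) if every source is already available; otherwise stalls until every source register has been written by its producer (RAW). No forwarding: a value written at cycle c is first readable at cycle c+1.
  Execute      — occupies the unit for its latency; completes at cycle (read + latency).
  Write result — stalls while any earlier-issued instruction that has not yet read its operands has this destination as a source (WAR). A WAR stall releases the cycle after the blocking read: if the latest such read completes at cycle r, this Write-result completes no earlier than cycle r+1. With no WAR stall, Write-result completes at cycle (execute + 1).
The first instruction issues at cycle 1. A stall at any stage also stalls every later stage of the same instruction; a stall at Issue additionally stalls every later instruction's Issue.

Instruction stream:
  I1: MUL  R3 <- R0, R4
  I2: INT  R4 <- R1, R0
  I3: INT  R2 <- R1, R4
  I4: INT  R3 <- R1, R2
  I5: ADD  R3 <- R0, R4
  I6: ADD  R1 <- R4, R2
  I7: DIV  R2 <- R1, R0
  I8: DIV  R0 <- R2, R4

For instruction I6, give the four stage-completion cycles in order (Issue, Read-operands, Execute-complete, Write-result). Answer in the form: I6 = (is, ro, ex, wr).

I6 = (19, 20, 22, 23)

[1] I1→MUL
[2] I1 RO · I2→INT
[3] I2 RO
[4] I2 EX
[5] I2 WR R4
[6] I1 EX · I3→INT
[7] I1 WR R3 · I3 RO
[8] I3 EX
[9] I3 WR R2
[10] I4→INT
[11] I4 RO
[12] I4 EX
[13] I4 WR R3
[14] I5→ADD
[15] I5 RO
[17] I5 EX
[18] I5 WR R3
[19] I6→ADD
[20] I6 RO · I7→DIV
[22] I6 EX
[23] I6 WR R1
[24] I7 RO
[32] I7 EX
[33] I7 WR R2
[34] I8→DIV
[35] I8 RO
[43] I8 EX
[44] I8 WR R0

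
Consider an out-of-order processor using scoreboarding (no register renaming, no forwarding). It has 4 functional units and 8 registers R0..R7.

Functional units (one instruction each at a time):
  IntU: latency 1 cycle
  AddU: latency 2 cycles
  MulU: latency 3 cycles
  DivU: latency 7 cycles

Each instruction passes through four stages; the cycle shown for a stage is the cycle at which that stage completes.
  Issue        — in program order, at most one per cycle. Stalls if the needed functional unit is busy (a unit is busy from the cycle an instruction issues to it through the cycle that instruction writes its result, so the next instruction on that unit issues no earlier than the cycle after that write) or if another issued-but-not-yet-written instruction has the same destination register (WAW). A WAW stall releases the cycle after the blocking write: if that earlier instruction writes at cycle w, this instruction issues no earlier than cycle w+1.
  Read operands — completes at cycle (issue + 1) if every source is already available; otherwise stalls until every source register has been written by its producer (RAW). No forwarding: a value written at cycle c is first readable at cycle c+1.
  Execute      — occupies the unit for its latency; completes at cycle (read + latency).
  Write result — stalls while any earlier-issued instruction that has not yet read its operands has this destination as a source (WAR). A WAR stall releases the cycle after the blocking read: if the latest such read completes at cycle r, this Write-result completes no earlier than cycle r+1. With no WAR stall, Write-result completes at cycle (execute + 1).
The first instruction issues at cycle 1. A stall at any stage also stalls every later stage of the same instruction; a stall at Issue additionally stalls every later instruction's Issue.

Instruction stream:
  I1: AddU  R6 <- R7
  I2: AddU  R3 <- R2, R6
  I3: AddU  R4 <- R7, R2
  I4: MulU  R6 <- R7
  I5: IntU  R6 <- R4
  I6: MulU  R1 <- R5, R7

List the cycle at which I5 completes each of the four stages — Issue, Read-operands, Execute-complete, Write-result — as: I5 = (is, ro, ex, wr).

I1  is:1  ro:2  ex:4  wr:5
I2  is:6  ro:7  ex:9  wr:10  — struct: AddU busy until I1 writes@5
I3  is:11  ro:12  ex:14  wr:15  — struct: AddU busy until I2 writes@10
I4  is:12  ro:13  ex:16  wr:17
I5  is:18  ro:19  ex:20  wr:21  — WAW R6: wait I4 write@17
I6  is:19  ro:20  ex:23  wr:24

I5 = (18, 19, 20, 21)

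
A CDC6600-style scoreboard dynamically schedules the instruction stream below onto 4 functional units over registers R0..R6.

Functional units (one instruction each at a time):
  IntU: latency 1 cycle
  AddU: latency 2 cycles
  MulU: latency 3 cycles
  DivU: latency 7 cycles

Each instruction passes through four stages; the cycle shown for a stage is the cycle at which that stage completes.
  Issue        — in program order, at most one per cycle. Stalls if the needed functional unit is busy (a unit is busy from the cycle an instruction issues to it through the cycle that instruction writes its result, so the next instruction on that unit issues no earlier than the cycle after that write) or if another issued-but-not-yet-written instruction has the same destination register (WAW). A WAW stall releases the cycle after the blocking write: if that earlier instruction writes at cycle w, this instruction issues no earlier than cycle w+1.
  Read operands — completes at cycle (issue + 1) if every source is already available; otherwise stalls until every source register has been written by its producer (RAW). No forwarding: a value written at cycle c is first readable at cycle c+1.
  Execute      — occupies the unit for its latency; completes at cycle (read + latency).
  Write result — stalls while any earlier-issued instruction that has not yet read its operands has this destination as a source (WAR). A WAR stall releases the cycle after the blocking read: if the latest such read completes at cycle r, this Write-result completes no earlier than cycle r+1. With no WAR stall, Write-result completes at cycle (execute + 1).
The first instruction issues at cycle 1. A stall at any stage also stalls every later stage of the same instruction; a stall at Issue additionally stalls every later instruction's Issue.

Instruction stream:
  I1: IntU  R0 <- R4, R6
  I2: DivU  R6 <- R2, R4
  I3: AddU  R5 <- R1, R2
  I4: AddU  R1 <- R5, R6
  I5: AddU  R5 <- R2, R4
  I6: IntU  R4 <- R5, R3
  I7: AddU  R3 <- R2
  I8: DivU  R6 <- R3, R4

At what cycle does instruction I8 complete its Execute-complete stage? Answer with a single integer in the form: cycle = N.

[1] I1→IntU
[2] I1 RO · I2→DivU
[3] I1 EX · I2 RO · I3→AddU
[4] I1 WR R0 · I3 RO
[6] I3 EX
[7] I3 WR R5
[8] I4→AddU
[10] I2 EX
[11] I2 WR R6
[12] I4 RO
[14] I4 EX
[15] I4 WR R1
[16] I5→AddU
[17] I5 RO · I6→IntU
[19] I5 EX
[20] I5 WR R5
[21] I6 RO · I7→AddU
[22] I6 EX · I7 RO · I8→DivU
[23] I6 WR R4
[24] I7 EX
[25] I7 WR R3
[26] I8 RO
[33] I8 EX
[34] I8 WR R6

cycle = 33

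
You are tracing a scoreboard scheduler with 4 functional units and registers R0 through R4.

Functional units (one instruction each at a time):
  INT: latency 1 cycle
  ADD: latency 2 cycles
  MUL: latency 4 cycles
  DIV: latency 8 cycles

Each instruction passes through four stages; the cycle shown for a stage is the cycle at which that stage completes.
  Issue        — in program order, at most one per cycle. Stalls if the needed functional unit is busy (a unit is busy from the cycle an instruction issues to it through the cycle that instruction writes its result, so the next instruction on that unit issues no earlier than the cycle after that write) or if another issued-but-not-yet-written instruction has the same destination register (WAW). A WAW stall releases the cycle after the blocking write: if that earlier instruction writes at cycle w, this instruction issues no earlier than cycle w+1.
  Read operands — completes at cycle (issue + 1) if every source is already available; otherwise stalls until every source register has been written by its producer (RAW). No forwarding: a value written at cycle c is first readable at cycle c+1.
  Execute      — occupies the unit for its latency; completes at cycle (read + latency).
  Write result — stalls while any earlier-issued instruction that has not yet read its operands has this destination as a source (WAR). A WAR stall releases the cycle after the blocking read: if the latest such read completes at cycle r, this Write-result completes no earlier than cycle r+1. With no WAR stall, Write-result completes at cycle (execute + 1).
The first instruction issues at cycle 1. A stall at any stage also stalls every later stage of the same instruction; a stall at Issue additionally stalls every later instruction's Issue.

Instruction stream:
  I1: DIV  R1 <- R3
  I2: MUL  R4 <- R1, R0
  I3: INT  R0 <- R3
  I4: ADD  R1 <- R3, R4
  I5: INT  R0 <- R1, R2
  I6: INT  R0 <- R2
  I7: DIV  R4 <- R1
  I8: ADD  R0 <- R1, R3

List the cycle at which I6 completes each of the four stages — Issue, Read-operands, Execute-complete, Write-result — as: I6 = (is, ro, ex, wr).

I6 = (25, 26, 27, 28)

[1] I1→DIV
[2] I1 RO, I2→MUL
[3] I3→INT
[4] I3 RO
[5] I3 EX
[10] I1 EX
[11] I1 WR R1
[12] I2 RO, I4→ADD
[13] I3 WR R0
[14] I5→INT
[16] I2 EX
[17] I2 WR R4
[18] I4 RO
[20] I4 EX
[21] I4 WR R1
[22] I5 RO
[23] I5 EX
[24] I5 WR R0
[25] I6→INT
[26] I6 RO, I7→DIV
[27] I6 EX, I7 RO
[28] I6 WR R0
[29] I8→ADD
[30] I8 RO
[32] I8 EX
[33] I8 WR R0
[35] I7 EX
[36] I7 WR R4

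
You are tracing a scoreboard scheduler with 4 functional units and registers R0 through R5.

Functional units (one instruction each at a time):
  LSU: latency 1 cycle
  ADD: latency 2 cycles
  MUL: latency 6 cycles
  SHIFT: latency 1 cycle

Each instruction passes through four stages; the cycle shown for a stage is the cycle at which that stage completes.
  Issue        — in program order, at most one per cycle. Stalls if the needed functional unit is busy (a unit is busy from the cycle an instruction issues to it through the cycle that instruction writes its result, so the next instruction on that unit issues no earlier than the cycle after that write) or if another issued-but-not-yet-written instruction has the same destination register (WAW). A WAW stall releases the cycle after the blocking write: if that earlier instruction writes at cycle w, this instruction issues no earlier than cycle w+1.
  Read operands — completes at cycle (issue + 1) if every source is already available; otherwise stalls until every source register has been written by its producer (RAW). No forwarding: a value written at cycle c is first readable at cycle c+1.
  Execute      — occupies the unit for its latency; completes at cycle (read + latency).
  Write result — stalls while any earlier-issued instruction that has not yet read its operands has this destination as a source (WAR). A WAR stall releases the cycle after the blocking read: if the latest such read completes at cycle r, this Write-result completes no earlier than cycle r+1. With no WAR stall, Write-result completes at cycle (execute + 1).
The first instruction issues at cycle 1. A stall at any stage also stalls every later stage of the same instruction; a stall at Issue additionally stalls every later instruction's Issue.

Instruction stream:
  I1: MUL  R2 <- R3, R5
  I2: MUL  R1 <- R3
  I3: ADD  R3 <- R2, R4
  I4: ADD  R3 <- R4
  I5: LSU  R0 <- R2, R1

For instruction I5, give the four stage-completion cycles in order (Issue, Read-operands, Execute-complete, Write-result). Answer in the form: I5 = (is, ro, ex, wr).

I5 = (17, 19, 20, 21)

I1: IS=1 RO=2 EX=8 WR=9
I2: IS=10 RO=11 EX=17 WR=18  [struct: MUL busy until I1 writes@9]
I3: IS=11 RO=12 EX=14 WR=15
I4: IS=16 RO=17 EX=19 WR=20  [struct: ADD busy until I3 writes@15]
I5: IS=17 RO=19 EX=20 WR=21  [RAW R1: wait I2 write@18]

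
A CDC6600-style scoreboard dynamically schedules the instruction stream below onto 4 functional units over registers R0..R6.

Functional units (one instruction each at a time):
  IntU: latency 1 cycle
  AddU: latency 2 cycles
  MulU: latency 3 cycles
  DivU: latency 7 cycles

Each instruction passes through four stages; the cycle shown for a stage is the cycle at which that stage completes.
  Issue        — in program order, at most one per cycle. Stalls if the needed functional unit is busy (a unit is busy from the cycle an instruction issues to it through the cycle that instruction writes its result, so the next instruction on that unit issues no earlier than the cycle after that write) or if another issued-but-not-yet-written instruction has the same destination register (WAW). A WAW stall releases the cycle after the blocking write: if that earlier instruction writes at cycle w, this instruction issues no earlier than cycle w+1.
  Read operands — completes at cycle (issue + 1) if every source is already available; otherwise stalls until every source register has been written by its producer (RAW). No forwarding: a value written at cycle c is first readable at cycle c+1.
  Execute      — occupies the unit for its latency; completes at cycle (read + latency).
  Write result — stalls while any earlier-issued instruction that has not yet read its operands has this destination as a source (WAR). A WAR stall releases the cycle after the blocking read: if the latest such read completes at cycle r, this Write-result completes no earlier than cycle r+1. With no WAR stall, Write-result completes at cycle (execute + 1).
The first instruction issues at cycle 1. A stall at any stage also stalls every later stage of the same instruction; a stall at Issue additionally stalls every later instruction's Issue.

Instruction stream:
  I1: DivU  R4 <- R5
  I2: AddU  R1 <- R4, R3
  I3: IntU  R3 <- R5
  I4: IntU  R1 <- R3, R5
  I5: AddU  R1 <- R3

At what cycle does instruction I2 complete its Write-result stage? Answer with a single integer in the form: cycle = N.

t=1  issue I1 (DivU)
t=2  I1 read-ops; issue I2 (AddU)
t=3  issue I3 (IntU)
t=4  I3 read-ops
t=5  I3 finished on IntU
t=9  I1 finished on DivU
t=10  I1→R4
t=11  I2 read-ops
t=12  I3→R3
t=13  I2 finished on AddU
t=14  I2→R1
t=15  issue I4 (IntU)
t=16  I4 read-ops
t=17  I4 finished on IntU
t=18  I4→R1
t=19  issue I5 (AddU)
t=20  I5 read-ops
t=22  I5 finished on AddU
t=23  I5→R1

cycle = 14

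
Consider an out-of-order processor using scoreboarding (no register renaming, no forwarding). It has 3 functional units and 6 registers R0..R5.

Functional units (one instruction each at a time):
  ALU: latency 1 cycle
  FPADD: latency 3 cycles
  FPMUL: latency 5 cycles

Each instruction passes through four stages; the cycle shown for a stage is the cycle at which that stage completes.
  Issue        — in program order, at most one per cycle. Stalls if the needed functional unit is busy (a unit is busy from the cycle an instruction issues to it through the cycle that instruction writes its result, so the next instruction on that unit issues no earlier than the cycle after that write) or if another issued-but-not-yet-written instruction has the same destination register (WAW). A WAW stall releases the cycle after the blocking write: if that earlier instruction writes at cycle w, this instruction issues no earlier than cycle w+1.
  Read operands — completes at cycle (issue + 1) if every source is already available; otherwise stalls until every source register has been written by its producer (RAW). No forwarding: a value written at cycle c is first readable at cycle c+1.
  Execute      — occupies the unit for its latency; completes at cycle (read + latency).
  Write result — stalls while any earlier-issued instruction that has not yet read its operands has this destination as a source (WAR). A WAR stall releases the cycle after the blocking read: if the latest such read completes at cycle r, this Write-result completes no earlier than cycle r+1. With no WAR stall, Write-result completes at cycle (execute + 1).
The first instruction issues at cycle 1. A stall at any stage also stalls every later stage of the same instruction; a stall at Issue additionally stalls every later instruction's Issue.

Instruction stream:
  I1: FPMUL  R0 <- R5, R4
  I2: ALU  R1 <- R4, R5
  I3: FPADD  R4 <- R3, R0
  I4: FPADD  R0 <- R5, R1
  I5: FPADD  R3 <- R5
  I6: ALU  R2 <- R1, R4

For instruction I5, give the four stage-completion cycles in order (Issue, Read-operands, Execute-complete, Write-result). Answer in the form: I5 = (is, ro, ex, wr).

cycle 1: I1 dispatched to FPMUL
cycle 2: I1 operands ready | I2 dispatched to ALU
cycle 3: I2 operands ready | I3 dispatched to FPADD
cycle 4: I2 complete
cycle 5: R1←I2
cycle 7: I1 complete
cycle 8: R0←I1
cycle 9: I3 operands ready
cycle 12: I3 complete
cycle 13: R4←I3
cycle 14: I4 dispatched to FPADD
cycle 15: I4 operands ready
cycle 18: I4 complete
cycle 19: R0←I4
cycle 20: I5 dispatched to FPADD
cycle 21: I5 operands ready | I6 dispatched to ALU
cycle 22: I6 operands ready
cycle 23: I6 complete
cycle 24: I5 complete | R2←I6
cycle 25: R3←I5

I5 = (20, 21, 24, 25)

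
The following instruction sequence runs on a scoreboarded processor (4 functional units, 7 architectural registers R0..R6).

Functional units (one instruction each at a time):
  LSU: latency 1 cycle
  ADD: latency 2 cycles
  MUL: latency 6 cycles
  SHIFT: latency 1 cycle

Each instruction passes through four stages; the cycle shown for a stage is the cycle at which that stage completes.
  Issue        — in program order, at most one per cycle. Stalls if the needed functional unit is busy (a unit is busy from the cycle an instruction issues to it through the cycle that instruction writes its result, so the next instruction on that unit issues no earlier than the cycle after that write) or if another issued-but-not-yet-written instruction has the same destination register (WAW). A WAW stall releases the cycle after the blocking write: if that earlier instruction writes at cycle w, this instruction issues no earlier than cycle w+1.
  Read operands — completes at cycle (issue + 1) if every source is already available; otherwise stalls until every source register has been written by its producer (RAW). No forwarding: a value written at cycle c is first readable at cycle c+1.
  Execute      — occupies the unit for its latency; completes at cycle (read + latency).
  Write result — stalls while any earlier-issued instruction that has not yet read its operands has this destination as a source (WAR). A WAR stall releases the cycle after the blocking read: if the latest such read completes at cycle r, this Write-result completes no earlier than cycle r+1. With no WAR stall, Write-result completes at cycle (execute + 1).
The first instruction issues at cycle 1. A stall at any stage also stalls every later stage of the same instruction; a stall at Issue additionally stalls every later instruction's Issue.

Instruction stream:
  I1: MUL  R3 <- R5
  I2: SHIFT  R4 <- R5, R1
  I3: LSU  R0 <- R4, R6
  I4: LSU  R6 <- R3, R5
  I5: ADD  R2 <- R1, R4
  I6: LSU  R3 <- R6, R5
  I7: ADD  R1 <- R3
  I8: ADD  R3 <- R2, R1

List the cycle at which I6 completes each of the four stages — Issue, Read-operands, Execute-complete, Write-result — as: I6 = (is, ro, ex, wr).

I6 = (13, 14, 15, 16)

c1: I1 dispatched to MUL
c2: I1 operands ready; I2 dispatched to SHIFT
c3: I2 operands ready; I3 dispatched to LSU
c4: I2 complete
c5: R4←I2
c6: I3 operands ready
c7: I3 complete
c8: I1 complete; R0←I3
c9: R3←I1; I4 dispatched to LSU
c10: I4 operands ready; I5 dispatched to ADD
c11: I4 complete; I5 operands ready
c12: R6←I4
c13: I5 complete; I6 dispatched to LSU
c14: R2←I5; I6 operands ready
c15: I6 complete; I7 dispatched to ADD
c16: R3←I6
c17: I7 operands ready
c19: I7 complete
c20: R1←I7
c21: I8 dispatched to ADD
c22: I8 operands ready
c24: I8 complete
c25: R3←I8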